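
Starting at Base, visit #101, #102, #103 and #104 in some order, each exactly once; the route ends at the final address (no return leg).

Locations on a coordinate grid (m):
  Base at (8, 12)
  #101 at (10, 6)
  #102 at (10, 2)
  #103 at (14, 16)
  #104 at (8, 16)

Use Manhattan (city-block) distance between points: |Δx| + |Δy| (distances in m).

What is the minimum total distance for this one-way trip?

There are 4! = 24 possible orderings.
Base → #101 → #102 → #103 → #104: 8+4+18+6 = 36
Base → #101 → #102 → #104 → #103: 8+4+16+6 = 34
Base → #101 → #103 → #102 → #104: 8+14+18+16 = 56
Base → #101 → #103 → #104 → #102: 8+14+6+16 = 44
Base → #101 → #104 → #102 → #103: 8+12+16+18 = 54
Base → #101 → #104 → #103 → #102: 8+12+6+18 = 44
Base → #102 → #101 → #103 → #104: 12+4+14+6 = 36
Base → #102 → #101 → #104 → #103: 12+4+12+6 = 34
Base → #102 → #103 → #101 → #104: 12+18+14+12 = 56
Base → #102 → #103 → #104 → #101: 12+18+6+12 = 48
Base → #102 → #104 → #101 → #103: 12+16+12+14 = 54
Base → #102 → #104 → #103 → #101: 12+16+6+14 = 48
Base → #103 → #101 → #102 → #104: 10+14+4+16 = 44
Base → #103 → #101 → #104 → #102: 10+14+12+16 = 52
… (10 more)
Base → #104 → #103 → #101 → #102: 4+6+14+4 = 28  ← best
The minimum is 28.
One shortest path: Base → #104 → #103 → #101 → #102.

Minimum one-way distance = 28 m.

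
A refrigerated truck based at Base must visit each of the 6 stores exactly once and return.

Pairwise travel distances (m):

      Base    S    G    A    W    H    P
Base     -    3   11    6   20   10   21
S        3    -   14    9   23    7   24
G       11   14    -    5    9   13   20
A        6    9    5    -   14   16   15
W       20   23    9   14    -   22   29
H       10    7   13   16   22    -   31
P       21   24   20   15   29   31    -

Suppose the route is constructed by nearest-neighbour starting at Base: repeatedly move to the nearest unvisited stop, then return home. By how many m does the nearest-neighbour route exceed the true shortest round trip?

From Base: S=3, A=6, H=10, G=11, W=20, P=21 → choose S (3).
From S: H=7, A=9, G=14, W=23, P=24 → choose H (7).
From H: G=13, A=16, W=22, P=31 → choose G (13).
From G: A=5, W=9, P=20 → choose A (5).
From A: W=14, P=15 → choose W (14).
From W: P=29 → choose P (29).
NN route Base → S → H → G → A → W → P → Base costs 92.
Optimal: Base → S → H → G → W → A → P → Base costs 82 (by enumerating all 360 distinct tours).
Excess = 92 − 82 = 10.

The nearest-neighbour route is 10 m longer than optimal.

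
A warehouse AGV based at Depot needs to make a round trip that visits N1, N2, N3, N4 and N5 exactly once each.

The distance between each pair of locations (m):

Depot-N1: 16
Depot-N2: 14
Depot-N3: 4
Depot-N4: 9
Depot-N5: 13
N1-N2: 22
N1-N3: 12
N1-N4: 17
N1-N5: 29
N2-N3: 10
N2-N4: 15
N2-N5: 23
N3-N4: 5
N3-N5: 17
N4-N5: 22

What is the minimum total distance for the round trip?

Shortest round trip = 84 m.

Depot → N1 → N2 → N3 → N4 → N5 → Depot: 16+22+10+5+22+13 = 88
Depot → N1 → N2 → N3 → N5 → N4 → Depot: 16+22+10+17+22+9 = 96
Depot → N1 → N2 → N4 → N3 → N5 → Depot: 16+22+15+5+17+13 = 88
Depot → N1 → N2 → N4 → N5 → N3 → Depot: 16+22+15+22+17+4 = 96
Depot → N1 → N2 → N5 → N3 → N4 → Depot: 16+22+23+17+5+9 = 92
Depot → N1 → N2 → N5 → N4 → N3 → Depot: 16+22+23+22+5+4 = 92
Depot → N1 → N3 → N2 → N4 → N5 → Depot: 16+12+10+15+22+13 = 88
Depot → N1 → N3 → N2 → N5 → N4 → Depot: 16+12+10+23+22+9 = 92
Depot → N1 → N3 → N4 → N2 → N5 → Depot: 16+12+5+15+23+13 = 84
Depot → N1 → N3 → N4 → N5 → N2 → Depot: 16+12+5+22+23+14 = 92
Depot → N1 → N3 → N5 → N2 → N4 → Depot: 16+12+17+23+15+9 = 92
Depot → N1 → N3 → N5 → N4 → N2 → Depot: 16+12+17+22+15+14 = 96
Depot → N1 → N4 → N2 → N3 → N5 → Depot: 16+17+15+10+17+13 = 88
Depot → N1 → N4 → N2 → N5 → N3 → Depot: 16+17+15+23+17+4 = 92
… (46 more)
The minimum is 84.
One optimal route: Depot → N1 → N3 → N4 → N2 → N5 → Depot (or its reverse).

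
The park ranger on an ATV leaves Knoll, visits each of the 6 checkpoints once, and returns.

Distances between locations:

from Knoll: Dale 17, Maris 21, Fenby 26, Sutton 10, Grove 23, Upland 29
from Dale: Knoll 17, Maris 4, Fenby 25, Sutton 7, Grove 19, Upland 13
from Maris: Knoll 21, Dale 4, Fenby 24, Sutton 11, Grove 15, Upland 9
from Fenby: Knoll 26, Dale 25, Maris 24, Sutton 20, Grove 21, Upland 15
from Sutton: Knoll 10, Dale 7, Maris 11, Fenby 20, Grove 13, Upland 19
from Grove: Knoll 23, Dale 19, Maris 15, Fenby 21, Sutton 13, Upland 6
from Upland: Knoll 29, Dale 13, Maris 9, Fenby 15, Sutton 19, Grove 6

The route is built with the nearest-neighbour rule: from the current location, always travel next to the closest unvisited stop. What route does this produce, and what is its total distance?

At Knoll the remaining stops are Sutton 10, Dale 17, Maris 21, Grove 23, Fenby 26, Upland 29; go to Sutton.
At Sutton the remaining stops are Dale 7, Maris 11, Grove 13, Upland 19, Fenby 20; go to Dale.
At Dale the remaining stops are Maris 4, Upland 13, Grove 19, Fenby 25; go to Maris.
At Maris the remaining stops are Upland 9, Grove 15, Fenby 24; go to Upland.
At Upland the remaining stops are Grove 6, Fenby 15; go to Grove.
At Grove the remaining stops are Fenby 21; go to Fenby.
Return Fenby→Knoll: 26.
Total = 10 + 7 + 4 + 9 + 6 + 21 + 26 = 83.

83 along Knoll → Sutton → Dale → Maris → Upland → Grove → Fenby → Knoll.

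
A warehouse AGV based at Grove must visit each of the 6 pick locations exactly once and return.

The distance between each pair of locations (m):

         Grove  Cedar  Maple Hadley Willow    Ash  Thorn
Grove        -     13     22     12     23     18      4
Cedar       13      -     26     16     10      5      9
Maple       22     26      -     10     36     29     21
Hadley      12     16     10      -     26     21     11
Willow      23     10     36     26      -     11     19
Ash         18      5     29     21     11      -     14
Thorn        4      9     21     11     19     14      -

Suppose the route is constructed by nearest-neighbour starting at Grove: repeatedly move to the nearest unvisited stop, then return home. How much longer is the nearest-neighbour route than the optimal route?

From Grove: Thorn=4, Hadley=12, Cedar=13, Ash=18, Maple=22, Willow=23 → choose Thorn (4).
From Thorn: Cedar=9, Hadley=11, Ash=14, Willow=19, Maple=21 → choose Cedar (9).
From Cedar: Ash=5, Willow=10, Hadley=16, Maple=26 → choose Ash (5).
From Ash: Willow=11, Hadley=21, Maple=29 → choose Willow (11).
From Willow: Hadley=26, Maple=36 → choose Hadley (26).
From Hadley: Maple=10 → choose Maple (10).
NN route Grove → Thorn → Cedar → Ash → Willow → Hadley → Maple → Grove costs 87.
Optimal: Grove → Hadley → Maple → Ash → Willow → Cedar → Thorn → Grove costs 85 (by enumerating all 360 distinct tours).
Excess = 87 − 85 = 2.

Excess over optimum: 2 m.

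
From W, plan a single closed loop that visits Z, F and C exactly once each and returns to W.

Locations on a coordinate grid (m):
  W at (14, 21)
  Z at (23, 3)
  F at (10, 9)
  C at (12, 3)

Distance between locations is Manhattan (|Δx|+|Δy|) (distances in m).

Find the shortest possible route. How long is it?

62 m — the shortest possible round trip.

There are 3 distinct closed tours to check (reversals are equivalent).
W-Z-F-C-W: 27+19+8+20 = 74
W-Z-C-F-W: 27+11+8+16 = 62
W-F-Z-C-W: 16+19+11+20 = 66
The minimum is 62.
One optimal route: W → Z → C → F → W (or its reverse).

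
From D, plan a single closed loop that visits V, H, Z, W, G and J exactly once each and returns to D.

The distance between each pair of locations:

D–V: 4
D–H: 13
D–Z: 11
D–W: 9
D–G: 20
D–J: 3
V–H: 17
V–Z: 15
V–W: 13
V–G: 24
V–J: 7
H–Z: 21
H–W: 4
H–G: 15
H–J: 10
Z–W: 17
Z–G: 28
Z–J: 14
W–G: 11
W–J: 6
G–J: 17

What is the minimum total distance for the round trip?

Minimum total distance: 75.

With 6 stops there are 6!/2 = 360 distinct round trips (a route and its reverse cost the same).
D-V-H-Z-W-G-J-D: 4+17+21+17+11+17+3 = 90
D-V-H-Z-W-J-G-D: 4+17+21+17+6+17+20 = 102
D-V-H-Z-G-W-J-D: 4+17+21+28+11+6+3 = 90
D-V-H-Z-G-J-W-D: 4+17+21+28+17+6+9 = 102
D-V-H-Z-J-W-G-D: 4+17+21+14+6+11+20 = 93
D-V-H-Z-J-G-W-D: 4+17+21+14+17+11+9 = 93
D-V-H-W-Z-G-J-D: 4+17+4+17+28+17+3 = 90
D-V-H-W-Z-J-G-D: 4+17+4+17+14+17+20 = 93
… (352 more)
D-V-Z-H-W-G-J-D: 4+15+21+4+11+17+3 = 75  ← best
The minimum is 75.
One optimal route: D → V → Z → H → W → G → J → D (or its reverse).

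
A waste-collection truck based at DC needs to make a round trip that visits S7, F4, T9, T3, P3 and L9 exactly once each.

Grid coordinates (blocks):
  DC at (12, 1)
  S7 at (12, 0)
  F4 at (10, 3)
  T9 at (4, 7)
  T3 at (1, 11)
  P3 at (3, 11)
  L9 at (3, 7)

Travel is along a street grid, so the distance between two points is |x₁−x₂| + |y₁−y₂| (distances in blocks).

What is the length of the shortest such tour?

DC→S7→F4→T9→T3→P3→L9→DC: 1+5+10+7+2+4+15 = 44
DC→S7→F4→T9→T3→L9→P3→DC: 1+5+10+7+6+4+19 = 52
DC→S7→F4→T9→P3→T3→L9→DC: 1+5+10+5+2+6+15 = 44
DC→S7→F4→T9→P3→L9→T3→DC: 1+5+10+5+4+6+21 = 52
DC→S7→F4→T9→L9→T3→P3→DC: 1+5+10+1+6+2+19 = 44
DC→S7→F4→T9→L9→P3→T3→DC: 1+5+10+1+4+2+21 = 44
DC→S7→F4→T3→T9→P3→L9→DC: 1+5+17+7+5+4+15 = 54
DC→S7→F4→T3→T9→L9→P3→DC: 1+5+17+7+1+4+19 = 54
… (352 more)
The minimum is 44.
One optimal route: DC → S7 → F4 → T9 → T3 → P3 → L9 → DC (or its reverse).

Shortest round trip = 44 blocks.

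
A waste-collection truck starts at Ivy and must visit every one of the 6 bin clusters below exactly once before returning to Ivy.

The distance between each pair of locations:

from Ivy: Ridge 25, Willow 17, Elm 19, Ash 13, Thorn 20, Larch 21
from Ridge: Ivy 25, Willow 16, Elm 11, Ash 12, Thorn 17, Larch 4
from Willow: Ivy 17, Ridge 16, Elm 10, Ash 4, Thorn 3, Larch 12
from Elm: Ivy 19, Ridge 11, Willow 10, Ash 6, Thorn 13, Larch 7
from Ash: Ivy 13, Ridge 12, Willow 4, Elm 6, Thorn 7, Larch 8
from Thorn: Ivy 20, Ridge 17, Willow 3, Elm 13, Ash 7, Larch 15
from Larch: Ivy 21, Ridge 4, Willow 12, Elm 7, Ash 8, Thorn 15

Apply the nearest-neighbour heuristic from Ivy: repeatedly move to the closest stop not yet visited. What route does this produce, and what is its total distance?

Nearest-neighbour total = 69; route Ivy → Ash → Willow → Thorn → Elm → Larch → Ridge → Ivy.

At Ivy the remaining stops are Ash 13, Willow 17, Elm 19, Thorn 20, Larch 21, Ridge 25; go to Ash.
At Ash the remaining stops are Willow 4, Elm 6, Thorn 7, Larch 8, Ridge 12; go to Willow.
At Willow the remaining stops are Thorn 3, Elm 10, Larch 12, Ridge 16; go to Thorn.
At Thorn the remaining stops are Elm 13, Larch 15, Ridge 17; go to Elm.
At Elm the remaining stops are Larch 7, Ridge 11; go to Larch.
At Larch the remaining stops are Ridge 4; go to Ridge.
Return Ridge→Ivy: 25.
Total = 13 + 4 + 3 + 13 + 7 + 4 + 25 = 69.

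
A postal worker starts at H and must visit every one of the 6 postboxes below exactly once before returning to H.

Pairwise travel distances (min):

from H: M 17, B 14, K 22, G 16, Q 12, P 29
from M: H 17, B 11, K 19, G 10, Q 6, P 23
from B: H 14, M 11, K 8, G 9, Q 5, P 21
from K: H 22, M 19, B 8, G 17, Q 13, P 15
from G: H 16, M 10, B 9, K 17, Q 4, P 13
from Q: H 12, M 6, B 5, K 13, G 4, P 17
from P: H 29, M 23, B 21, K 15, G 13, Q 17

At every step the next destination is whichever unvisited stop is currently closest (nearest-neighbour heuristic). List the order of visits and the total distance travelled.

At H the remaining stops are Q 12, B 14, G 16, M 17, K 22, P 29; go to Q.
At Q the remaining stops are G 4, B 5, M 6, K 13, P 17; go to G.
At G the remaining stops are B 9, M 10, P 13, K 17; go to B.
At B the remaining stops are K 8, M 11, P 21; go to K.
At K the remaining stops are P 15, M 19; go to P.
At P the remaining stops are M 23; go to M.
Return M→H: 17.
Total = 12 + 4 + 9 + 8 + 15 + 23 + 17 = 88.

Total distance 88 min via the nearest-neighbour route H → Q → G → B → K → P → M → H.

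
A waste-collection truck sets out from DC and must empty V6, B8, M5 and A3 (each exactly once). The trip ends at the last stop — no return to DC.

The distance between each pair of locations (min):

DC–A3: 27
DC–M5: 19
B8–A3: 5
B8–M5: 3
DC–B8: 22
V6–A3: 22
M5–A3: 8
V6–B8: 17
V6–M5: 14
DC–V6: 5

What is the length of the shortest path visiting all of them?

There are 4! = 24 possible orderings.
DC→V6→B8→M5→A3: 5+17+3+8 = 33
DC→V6→B8→A3→M5: 5+17+5+8 = 35
DC→V6→M5→B8→A3: 5+14+3+5 = 27
DC→V6→M5→A3→B8: 5+14+8+5 = 32
DC→V6→A3→B8→M5: 5+22+5+3 = 35
DC→V6→A3→M5→B8: 5+22+8+3 = 38
DC→B8→V6→M5→A3: 22+17+14+8 = 61
DC→B8→V6→A3→M5: 22+17+22+8 = 69
DC→B8→M5→V6→A3: 22+3+14+22 = 61
DC→B8→M5→A3→V6: 22+3+8+22 = 55
DC→B8→A3→V6→M5: 22+5+22+14 = 63
DC→B8→A3→M5→V6: 22+5+8+14 = 49
DC→M5→V6→B8→A3: 19+14+17+5 = 55
DC→M5→V6→A3→B8: 19+14+22+5 = 60
… (10 more)
The minimum is 27.
One shortest path: DC → V6 → M5 → B8 → A3.

27 min — the minimum one-way total.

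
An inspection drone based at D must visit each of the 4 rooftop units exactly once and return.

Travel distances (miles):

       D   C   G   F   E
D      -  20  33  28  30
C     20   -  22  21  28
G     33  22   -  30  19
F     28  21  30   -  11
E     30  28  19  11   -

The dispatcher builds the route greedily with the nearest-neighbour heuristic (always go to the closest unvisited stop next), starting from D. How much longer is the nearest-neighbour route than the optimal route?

D: C=20, F=28, E=30, G=33 ⇒ C
C: F=21, G=22, E=28 ⇒ F
F: E=11, G=30 ⇒ E
E: G=19 ⇒ G
NN route D → C → F → E → G → D costs 104.
Optimal: D → C → G → E → F → D costs 100 (by enumerating all 12 distinct tours).
Excess = 104 − 100 = 4.

Excess over optimum: 4 miles.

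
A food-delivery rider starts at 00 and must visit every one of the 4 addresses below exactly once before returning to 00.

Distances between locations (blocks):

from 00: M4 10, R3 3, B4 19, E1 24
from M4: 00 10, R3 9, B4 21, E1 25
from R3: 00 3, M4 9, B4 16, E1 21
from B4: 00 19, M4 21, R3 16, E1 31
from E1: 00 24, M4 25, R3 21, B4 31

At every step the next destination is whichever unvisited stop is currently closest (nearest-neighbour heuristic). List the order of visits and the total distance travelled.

00 → [R3:3 / M4:10 / B4:19 / E1:24] → R3 (3)
R3 → [M4:9 / B4:16 / E1:21] → M4 (9)
M4 → [B4:21 / E1:25] → B4 (21)
B4 → [E1:31] → E1 (31)
Return E1→00: 24.
Total = 3 + 9 + 21 + 31 + 24 = 88.

88 blocks along 00 → R3 → M4 → B4 → E1 → 00.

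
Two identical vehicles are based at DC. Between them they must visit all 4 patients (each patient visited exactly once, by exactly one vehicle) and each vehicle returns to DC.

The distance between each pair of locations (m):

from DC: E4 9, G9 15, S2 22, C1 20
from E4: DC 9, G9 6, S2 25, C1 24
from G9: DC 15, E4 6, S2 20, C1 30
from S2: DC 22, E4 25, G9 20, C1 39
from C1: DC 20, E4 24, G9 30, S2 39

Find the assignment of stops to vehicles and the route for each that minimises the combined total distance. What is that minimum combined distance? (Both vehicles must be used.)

97 m — the smallest possible combined total.

Check every non-empty split of the stops between the two vehicles; for each half take its own optimal tour:
  {E4} + {G9, S2, C1}: 18 + 92 = 110
  {G9} + {E4, S2, C1}: 30 + 91 = 121
  {E4, G9} + {S2, C1}: 30 + 81 = 111
  {S2} + {E4, G9, C1}: 44 + 65 = 109
  {E4, S2} + {G9, C1}: 56 + 65 = 121
  {G9, S2} + {E4, C1}: 57 + 53 = 110
  … (7 splits in total)
  {E4, G9, S2} + {C1}: 57 + 40 = 97  ← best
Best: vehicle 1 DC → E4 → G9 → S2 → DC = 57; vehicle 2 DC → C1 → DC = 40; combined 97.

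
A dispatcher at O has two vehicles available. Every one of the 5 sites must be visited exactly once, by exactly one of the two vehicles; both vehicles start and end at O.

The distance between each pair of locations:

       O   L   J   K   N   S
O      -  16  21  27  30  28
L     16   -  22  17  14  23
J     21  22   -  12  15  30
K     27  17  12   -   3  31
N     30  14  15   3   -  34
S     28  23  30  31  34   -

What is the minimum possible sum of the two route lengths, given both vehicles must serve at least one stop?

122 — the smallest possible combined total.

Check every non-empty split of the stops between the two vehicles; for each half take its own optimal tour:
  {L} + {J, K, N, S}: 32 + 98 = 130
  {J} + {L, K, N, S}: 42 + 92 = 134
  {L, J} + {K, N, S}: 59 + 92 = 151
  {K} + {L, J, N, S}: 54 + 101 = 155
  {L, K} + {J, N, S}: 60 + 98 = 158
  {J, K} + {L, N, S}: 60 + 92 = 152
  … (15 splits in total)
  {L, J, K, N} + {S}: 66 + 56 = 122  ← best
Best: vehicle 1 O → L → N → K → J → O = 66; vehicle 2 O → S → O = 56; combined 122.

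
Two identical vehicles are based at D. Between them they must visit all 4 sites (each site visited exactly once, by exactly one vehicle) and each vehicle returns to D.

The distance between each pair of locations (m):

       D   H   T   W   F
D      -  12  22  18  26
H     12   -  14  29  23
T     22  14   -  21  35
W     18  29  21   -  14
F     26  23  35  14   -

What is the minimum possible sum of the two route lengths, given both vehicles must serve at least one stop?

Check every non-empty split of the stops between the two vehicles; for each half take its own optimal tour:
  {H} + {T, W, F}: 24 + 83 = 107
  {T} + {H, W, F}: 44 + 67 = 111
  {H, T} + {W, F}: 48 + 58 = 106
  {W} + {H, T, F}: 36 + 85 = 121
  {H, W} + {T, F}: 59 + 83 = 142
  {T, W} + {H, F}: 61 + 61 = 122
  … (7 splits in total)
Best: vehicle 1 D → H → T → D = 48; vehicle 2 D → W → F → D = 58; combined 106.

Minimum combined distance: 106 m.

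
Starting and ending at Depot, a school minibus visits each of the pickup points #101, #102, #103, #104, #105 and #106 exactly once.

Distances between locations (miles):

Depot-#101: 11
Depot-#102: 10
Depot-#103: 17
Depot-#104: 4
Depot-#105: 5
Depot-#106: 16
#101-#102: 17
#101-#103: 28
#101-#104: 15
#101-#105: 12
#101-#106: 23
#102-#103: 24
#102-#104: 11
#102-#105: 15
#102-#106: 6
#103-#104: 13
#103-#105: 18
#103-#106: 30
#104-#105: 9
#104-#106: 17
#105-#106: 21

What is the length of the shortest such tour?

86 miles — the shortest possible round trip.

There are 360 distinct closed tours to check (reversals are equivalent).
Depot → #101 → #102 → #103 → #104 → #105 → #106 → Depot: 11+17+24+13+9+21+16 = 111
Depot → #101 → #102 → #103 → #104 → #106 → #105 → Depot: 11+17+24+13+17+21+5 = 108
Depot → #101 → #102 → #103 → #105 → #104 → #106 → Depot: 11+17+24+18+9+17+16 = 112
Depot → #101 → #102 → #103 → #105 → #106 → #104 → Depot: 11+17+24+18+21+17+4 = 112
Depot → #101 → #102 → #103 → #106 → #104 → #105 → Depot: 11+17+24+30+17+9+5 = 113
Depot → #101 → #102 → #103 → #106 → #105 → #104 → Depot: 11+17+24+30+21+9+4 = 116
Depot → #101 → #102 → #104 → #103 → #105 → #106 → Depot: 11+17+11+13+18+21+16 = 107
Depot → #101 → #102 → #104 → #103 → #106 → #105 → Depot: 11+17+11+13+30+21+5 = 108
… (352 more)
Depot → #102 → #106 → #101 → #105 → #103 → #104 → Depot: 10+6+23+12+18+13+4 = 86  ← best
The minimum is 86.
One optimal route: Depot → #102 → #106 → #101 → #105 → #103 → #104 → Depot (or its reverse).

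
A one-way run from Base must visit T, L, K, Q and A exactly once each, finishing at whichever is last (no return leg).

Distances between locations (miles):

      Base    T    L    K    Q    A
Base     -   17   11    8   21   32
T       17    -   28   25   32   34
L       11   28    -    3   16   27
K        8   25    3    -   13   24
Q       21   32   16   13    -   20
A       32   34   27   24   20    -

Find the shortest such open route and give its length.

Shortest open route: 81 miles.

There are 5! = 120 possible orderings.
Base→T→L→K→Q→A: 17+28+3+13+20 = 81
Base→T→L→K→A→Q: 17+28+3+24+20 = 92
Base→T→L→Q→K→A: 17+28+16+13+24 = 98
Base→T→L→Q→A→K: 17+28+16+20+24 = 105
Base→T→L→A→K→Q: 17+28+27+24+13 = 109
Base→T→L→A→Q→K: 17+28+27+20+13 = 105
Base→T→K→L→Q→A: 17+25+3+16+20 = 81
Base→T→K→L→A→Q: 17+25+3+27+20 = 92
Base→T→K→Q→L→A: 17+25+13+16+27 = 98
Base→T→K→Q→A→L: 17+25+13+20+27 = 102
Base→T→K→A→L→Q: 17+25+24+27+16 = 109
Base→T→K→A→Q→L: 17+25+24+20+16 = 102
Base→T→Q→L→K→A: 17+32+16+3+24 = 92
Base→T→Q→L→A→K: 17+32+16+27+24 = 116
… (106 more)
The minimum is 81.
One shortest path: Base → T → L → K → Q → A.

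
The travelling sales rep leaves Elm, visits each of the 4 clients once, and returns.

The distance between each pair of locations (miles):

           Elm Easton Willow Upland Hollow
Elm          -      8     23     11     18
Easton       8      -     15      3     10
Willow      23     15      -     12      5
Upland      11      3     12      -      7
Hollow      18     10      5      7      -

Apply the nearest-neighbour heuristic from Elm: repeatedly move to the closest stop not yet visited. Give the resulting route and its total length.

At Elm the remaining stops are Easton 8, Upland 11, Hollow 18, Willow 23; go to Easton.
At Easton the remaining stops are Upland 3, Hollow 10, Willow 15; go to Upland.
At Upland the remaining stops are Hollow 7, Willow 12; go to Hollow.
At Hollow the remaining stops are Willow 5; go to Willow.
Return Willow→Elm: 23.
Total = 8 + 3 + 7 + 5 + 23 = 46.

Nearest-neighbour total = 46 miles; route Elm → Easton → Upland → Hollow → Willow → Elm.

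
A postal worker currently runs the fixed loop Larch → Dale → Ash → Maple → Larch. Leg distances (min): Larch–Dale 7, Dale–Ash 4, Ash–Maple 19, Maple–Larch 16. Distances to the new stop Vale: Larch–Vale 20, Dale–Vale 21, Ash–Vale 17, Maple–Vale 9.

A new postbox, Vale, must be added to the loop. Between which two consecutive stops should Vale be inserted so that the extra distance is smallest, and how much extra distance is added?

Insertion cost between consecutive stops i–j is d(i,Vale) + d(Vale,j) − d(i,j):
  between Larch and Dale: 20 + 21 − 7 = 34
  between Dale and Ash: 21 + 17 − 4 = 34
  between Ash and Maple: 17 + 9 − 19 = 7
  between Maple and Larch: 9 + 20 − 16 = 13
Cheapest insertion is between Ash and Maple, adding 7.
New total = 46 + 7 = 53.

Adding 7 min by placing Vale on the Ash–Maple leg.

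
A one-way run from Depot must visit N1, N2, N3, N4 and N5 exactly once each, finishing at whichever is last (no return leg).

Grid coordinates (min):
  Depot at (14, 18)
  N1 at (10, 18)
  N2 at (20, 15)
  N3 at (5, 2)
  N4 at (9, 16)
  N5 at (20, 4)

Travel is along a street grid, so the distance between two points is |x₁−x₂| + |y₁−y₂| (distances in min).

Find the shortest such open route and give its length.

Shortest open route: 47 min.

There are 5! = 120 possible orderings.
Depot → N1 → N2 → N3 → N4 → N5: 4+13+28+18+23 = 86
Depot → N1 → N2 → N3 → N5 → N4: 4+13+28+17+23 = 85
Depot → N1 → N2 → N4 → N3 → N5: 4+13+12+18+17 = 64
Depot → N1 → N2 → N4 → N5 → N3: 4+13+12+23+17 = 69
Depot → N1 → N2 → N5 → N3 → N4: 4+13+11+17+18 = 63
Depot → N1 → N2 → N5 → N4 → N3: 4+13+11+23+18 = 69
Depot → N1 → N3 → N2 → N4 → N5: 4+21+28+12+23 = 88
Depot → N1 → N3 → N2 → N5 → N4: 4+21+28+11+23 = 87
Depot → N1 → N3 → N4 → N2 → N5: 4+21+18+12+11 = 66
Depot → N1 → N3 → N4 → N5 → N2: 4+21+18+23+11 = 77
Depot → N1 → N3 → N5 → N2 → N4: 4+21+17+11+12 = 65
Depot → N1 → N3 → N5 → N4 → N2: 4+21+17+23+12 = 77
Depot → N1 → N4 → N2 → N3 → N5: 4+3+12+28+17 = 64
Depot → N1 → N4 → N2 → N5 → N3: 4+3+12+11+17 = 47
… (106 more)
The minimum is 47.
One shortest path: Depot → N1 → N4 → N2 → N5 → N3.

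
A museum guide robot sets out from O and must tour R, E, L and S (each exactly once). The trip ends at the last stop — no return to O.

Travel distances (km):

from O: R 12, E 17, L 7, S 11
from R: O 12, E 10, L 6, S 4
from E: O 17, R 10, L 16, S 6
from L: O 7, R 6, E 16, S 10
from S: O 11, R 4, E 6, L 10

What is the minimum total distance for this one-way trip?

There are 4! = 24 possible orderings.
O→R→E→L→S: 12+10+16+10 = 48
O→R→E→S→L: 12+10+6+10 = 38
O→R→L→E→S: 12+6+16+6 = 40
O→R→L→S→E: 12+6+10+6 = 34
O→R→S→E→L: 12+4+6+16 = 38
O→R→S→L→E: 12+4+10+16 = 42
O→E→R→L→S: 17+10+6+10 = 43
O→E→R→S→L: 17+10+4+10 = 41
O→E→L→R→S: 17+16+6+4 = 43
O→E→L→S→R: 17+16+10+4 = 47
O→E→S→R→L: 17+6+4+6 = 33
O→E→S→L→R: 17+6+10+6 = 39
O→L→R→E→S: 7+6+10+6 = 29
O→L→R→S→E: 7+6+4+6 = 23
… (10 more)
The minimum is 23.
One shortest path: O → L → R → S → E.

Minimum one-way distance = 23 km.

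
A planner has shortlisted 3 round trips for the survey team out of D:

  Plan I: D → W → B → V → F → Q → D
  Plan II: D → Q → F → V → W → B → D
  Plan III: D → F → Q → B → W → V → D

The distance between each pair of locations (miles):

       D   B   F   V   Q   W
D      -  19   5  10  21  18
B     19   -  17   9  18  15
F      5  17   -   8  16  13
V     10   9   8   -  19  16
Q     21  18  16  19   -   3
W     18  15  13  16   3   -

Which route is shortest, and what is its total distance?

Shortest is Plan III, total 80 miles.

Plan I: 18 + 15 + 9 + 8 + 16 + 21 = 87
Plan II: 21 + 16 + 8 + 16 + 15 + 19 = 95
Plan III: 5 + 16 + 18 + 15 + 16 + 10 = 80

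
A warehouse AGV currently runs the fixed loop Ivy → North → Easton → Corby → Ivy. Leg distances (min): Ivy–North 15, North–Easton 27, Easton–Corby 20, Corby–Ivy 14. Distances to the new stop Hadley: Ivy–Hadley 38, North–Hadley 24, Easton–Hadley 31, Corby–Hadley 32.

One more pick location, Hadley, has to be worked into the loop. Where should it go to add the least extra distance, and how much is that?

Insertion cost between consecutive stops i–j is d(i,Hadley) + d(Hadley,j) − d(i,j):
  between Ivy and North: 38 + 24 − 15 = 47
  between North and Easton: 24 + 31 − 27 = 28
  between Easton and Corby: 31 + 32 − 20 = 43
  between Corby and Ivy: 32 + 38 − 14 = 56
Cheapest insertion is between North and Easton, adding 28.
New total = 76 + 28 = 104.

Minimum extra distance: 28 min, inserting Hadley between North and Easton.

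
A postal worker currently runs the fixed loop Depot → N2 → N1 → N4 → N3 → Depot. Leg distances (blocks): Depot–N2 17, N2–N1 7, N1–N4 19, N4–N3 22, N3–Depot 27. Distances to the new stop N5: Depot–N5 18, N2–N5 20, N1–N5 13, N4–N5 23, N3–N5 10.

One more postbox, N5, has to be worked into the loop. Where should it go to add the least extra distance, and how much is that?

Insertion cost between consecutive stops i–j is d(i,N5) + d(N5,j) − d(i,j):
  between Depot and N2: 18 + 20 − 17 = 21
  between N2 and N1: 20 + 13 − 7 = 26
  between N1 and N4: 13 + 23 − 19 = 17
  between N4 and N3: 23 + 10 − 22 = 11
  between N3 and Depot: 10 + 18 − 27 = 1
Cheapest insertion is between N3 and Depot, adding 1.
New total = 92 + 1 = 93.

+1 blocks — insert N5 between N3 and Depot.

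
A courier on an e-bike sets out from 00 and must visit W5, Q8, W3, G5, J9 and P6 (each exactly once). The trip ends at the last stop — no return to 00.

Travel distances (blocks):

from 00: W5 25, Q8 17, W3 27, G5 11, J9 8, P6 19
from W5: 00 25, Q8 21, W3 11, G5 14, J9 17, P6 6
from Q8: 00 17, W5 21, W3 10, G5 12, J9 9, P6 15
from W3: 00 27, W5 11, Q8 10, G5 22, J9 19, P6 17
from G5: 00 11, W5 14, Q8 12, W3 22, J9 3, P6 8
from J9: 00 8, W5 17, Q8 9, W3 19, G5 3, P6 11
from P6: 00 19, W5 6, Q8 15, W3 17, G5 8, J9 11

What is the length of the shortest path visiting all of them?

46 blocks — the minimum one-way total.

There are 6! = 720 possible orderings.
00→W5→Q8→W3→G5→J9→P6: 25+21+10+22+3+11 = 92
00→W5→Q8→W3→G5→P6→J9: 25+21+10+22+8+11 = 97
00→W5→Q8→W3→J9→G5→P6: 25+21+10+19+3+8 = 86
00→W5→Q8→W3→J9→P6→G5: 25+21+10+19+11+8 = 94
00→W5→Q8→W3→P6→G5→J9: 25+21+10+17+8+3 = 84
00→W5→Q8→W3→P6→J9→G5: 25+21+10+17+11+3 = 87
00→W5→Q8→G5→W3→J9→P6: 25+21+12+22+19+11 = 110
00→W5→Q8→G5→W3→P6→J9: 25+21+12+22+17+11 = 108
… (712 more)
00→J9→G5→P6→W5→W3→Q8: 8+3+8+6+11+10 = 46  ← best
The minimum is 46.
One shortest path: 00 → J9 → G5 → P6 → W5 → W3 → Q8.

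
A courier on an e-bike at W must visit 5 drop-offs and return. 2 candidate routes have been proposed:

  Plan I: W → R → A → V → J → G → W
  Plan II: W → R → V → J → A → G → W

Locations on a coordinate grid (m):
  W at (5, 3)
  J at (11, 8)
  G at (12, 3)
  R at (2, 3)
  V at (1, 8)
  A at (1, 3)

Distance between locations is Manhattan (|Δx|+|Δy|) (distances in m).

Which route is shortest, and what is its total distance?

Plan I: 3 + 1 + 5 + 10 + 6 + 7 = 32
Plan II: 3 + 6 + 10 + 15 + 11 + 7 = 52

32 m — Plan I is the shortest.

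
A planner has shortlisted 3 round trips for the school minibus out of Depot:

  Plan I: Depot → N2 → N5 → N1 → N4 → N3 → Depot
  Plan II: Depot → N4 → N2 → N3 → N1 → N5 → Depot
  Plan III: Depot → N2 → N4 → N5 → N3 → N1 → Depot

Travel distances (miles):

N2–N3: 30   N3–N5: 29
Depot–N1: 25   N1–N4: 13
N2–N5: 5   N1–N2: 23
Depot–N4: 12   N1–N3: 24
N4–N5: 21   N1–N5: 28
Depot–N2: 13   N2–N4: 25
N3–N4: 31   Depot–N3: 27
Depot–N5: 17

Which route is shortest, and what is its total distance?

117 miles — Plan I is the shortest.

Plan I: 13 + 5 + 28 + 13 + 31 + 27 = 117
Plan II: 12 + 25 + 30 + 24 + 28 + 17 = 136
Plan III: 13 + 25 + 21 + 29 + 24 + 25 = 137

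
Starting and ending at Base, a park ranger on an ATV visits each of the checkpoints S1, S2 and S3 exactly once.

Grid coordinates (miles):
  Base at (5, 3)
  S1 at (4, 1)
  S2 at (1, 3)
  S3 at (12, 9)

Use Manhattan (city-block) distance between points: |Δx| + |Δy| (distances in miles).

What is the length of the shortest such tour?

Base - S1 - S2 - S3 - Base: 3+5+17+13 = 38
Base - S1 - S3 - S2 - Base: 3+16+17+4 = 40
Base - S2 - S1 - S3 - Base: 4+5+16+13 = 38
The minimum is 38.
One optimal route: Base → S1 → S2 → S3 → Base (or its reverse).

Shortest round trip = 38 miles.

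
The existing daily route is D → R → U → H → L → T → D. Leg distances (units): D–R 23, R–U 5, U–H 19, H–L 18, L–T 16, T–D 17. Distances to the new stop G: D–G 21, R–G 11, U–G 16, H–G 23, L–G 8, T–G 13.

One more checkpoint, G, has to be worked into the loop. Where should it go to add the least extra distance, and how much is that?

Minimum extra distance: 5, inserting G between L and T.

Insertion cost between consecutive stops i–j is d(i,G) + d(G,j) − d(i,j):
  between D and R: 21 + 11 − 23 = 9
  between R and U: 11 + 16 − 5 = 22
  between U and H: 16 + 23 − 19 = 20
  between H and L: 23 + 8 − 18 = 13
  between L and T: 8 + 13 − 16 = 5
  between T and D: 13 + 21 − 17 = 17
Cheapest insertion is between L and T, adding 5.
New total = 98 + 5 = 103.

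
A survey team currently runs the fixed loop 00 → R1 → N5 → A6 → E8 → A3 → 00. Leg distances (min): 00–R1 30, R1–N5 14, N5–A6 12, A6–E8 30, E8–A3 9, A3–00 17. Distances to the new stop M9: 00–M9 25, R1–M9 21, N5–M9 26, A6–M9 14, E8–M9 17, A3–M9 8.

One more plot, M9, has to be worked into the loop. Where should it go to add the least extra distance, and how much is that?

Insertion cost between consecutive stops i–j is d(i,M9) + d(M9,j) − d(i,j):
  between 00 and R1: 25 + 21 − 30 = 16
  between R1 and N5: 21 + 26 − 14 = 33
  between N5 and A6: 26 + 14 − 12 = 28
  between A6 and E8: 14 + 17 − 30 = 1
  between E8 and A3: 17 + 8 − 9 = 16
  between A3 and 00: 8 + 25 − 17 = 16
Cheapest insertion is between A6 and E8, adding 1.
New total = 112 + 1 = 113.

+1 min — insert M9 between A6 and E8.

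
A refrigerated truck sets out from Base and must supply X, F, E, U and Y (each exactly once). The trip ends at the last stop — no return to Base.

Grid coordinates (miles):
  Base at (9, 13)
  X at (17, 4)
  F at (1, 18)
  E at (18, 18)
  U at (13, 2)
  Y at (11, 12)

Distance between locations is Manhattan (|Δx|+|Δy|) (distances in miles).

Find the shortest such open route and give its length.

There are 5! = 120 possible orderings.
Base→X→F→E→U→Y: 17+30+17+21+12 = 97
Base→X→F→E→Y→U: 17+30+17+13+12 = 89
Base→X→F→U→E→Y: 17+30+28+21+13 = 109
Base→X→F→U→Y→E: 17+30+28+12+13 = 100
Base→X→F→Y→E→U: 17+30+16+13+21 = 97
Base→X→F→Y→U→E: 17+30+16+12+21 = 96
Base→X→E→F→U→Y: 17+15+17+28+12 = 89
Base→X→E→F→Y→U: 17+15+17+16+12 = 77
Base→X→E→U→F→Y: 17+15+21+28+16 = 97
Base→X→E→U→Y→F: 17+15+21+12+16 = 81
Base→X→E→Y→F→U: 17+15+13+16+28 = 89
Base→X→E→Y→U→F: 17+15+13+12+28 = 85
Base→X→U→F→E→Y: 17+6+28+17+13 = 81
Base→X→U→F→Y→E: 17+6+28+16+13 = 80
… (106 more)
Base→Y→U→X→E→F: 3+12+6+15+17 = 53  ← best
The minimum is 53.
One shortest path: Base → Y → U → X → E → F.

53 miles — the minimum one-way total.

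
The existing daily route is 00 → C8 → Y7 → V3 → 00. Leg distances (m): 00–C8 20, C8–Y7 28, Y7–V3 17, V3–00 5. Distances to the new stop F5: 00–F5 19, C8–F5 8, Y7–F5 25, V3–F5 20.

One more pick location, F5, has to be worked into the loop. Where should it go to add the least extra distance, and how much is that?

Insertion cost between consecutive stops i–j is d(i,F5) + d(F5,j) − d(i,j):
  between 00 and C8: 19 + 8 − 20 = 7
  between C8 and Y7: 8 + 25 − 28 = 5
  between Y7 and V3: 25 + 20 − 17 = 28
  between V3 and 00: 20 + 19 − 5 = 34
Cheapest insertion is between C8 and Y7, adding 5.
New total = 70 + 5 = 75.

+5 m — insert F5 between C8 and Y7.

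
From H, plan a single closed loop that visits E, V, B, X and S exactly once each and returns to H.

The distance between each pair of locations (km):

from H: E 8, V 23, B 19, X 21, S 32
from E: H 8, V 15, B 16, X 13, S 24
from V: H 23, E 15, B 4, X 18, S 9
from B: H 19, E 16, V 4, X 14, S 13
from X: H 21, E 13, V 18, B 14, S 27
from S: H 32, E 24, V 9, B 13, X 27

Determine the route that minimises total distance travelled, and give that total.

There are 60 distinct closed tours to check (reversals are equivalent).
H-E-V-B-X-S-H: 8+15+4+14+27+32 = 100
H-E-V-B-S-X-H: 8+15+4+13+27+21 = 88
H-E-V-X-B-S-H: 8+15+18+14+13+32 = 100
H-E-V-X-S-B-H: 8+15+18+27+13+19 = 100
H-E-V-S-B-X-H: 8+15+9+13+14+21 = 80
H-E-V-S-X-B-H: 8+15+9+27+14+19 = 92
H-E-B-V-X-S-H: 8+16+4+18+27+32 = 105
H-E-B-V-S-X-H: 8+16+4+9+27+21 = 85
H-E-B-X-V-S-H: 8+16+14+18+9+32 = 97
H-E-B-X-S-V-H: 8+16+14+27+9+23 = 97
H-E-B-S-V-X-H: 8+16+13+9+18+21 = 85
H-E-B-S-X-V-H: 8+16+13+27+18+23 = 105
H-E-X-V-B-S-H: 8+13+18+4+13+32 = 88
H-E-X-V-S-B-H: 8+13+18+9+13+19 = 80
… (46 more)
The minimum is 80.
One optimal route: H → E → V → S → B → X → H (or its reverse).

80 km — the shortest possible round trip.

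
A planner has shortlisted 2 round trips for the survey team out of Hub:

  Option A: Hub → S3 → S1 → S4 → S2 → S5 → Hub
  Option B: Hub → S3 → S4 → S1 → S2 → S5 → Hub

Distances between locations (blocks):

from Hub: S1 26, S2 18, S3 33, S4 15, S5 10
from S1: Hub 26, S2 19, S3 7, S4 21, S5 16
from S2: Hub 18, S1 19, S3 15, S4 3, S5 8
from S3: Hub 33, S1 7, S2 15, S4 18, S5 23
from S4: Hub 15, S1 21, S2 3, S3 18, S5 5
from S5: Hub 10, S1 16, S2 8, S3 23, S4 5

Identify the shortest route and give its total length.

82 blocks — Option A is the shortest.

Option A: 33 + 7 + 21 + 3 + 8 + 10 = 82
Option B: 33 + 18 + 21 + 19 + 8 + 10 = 109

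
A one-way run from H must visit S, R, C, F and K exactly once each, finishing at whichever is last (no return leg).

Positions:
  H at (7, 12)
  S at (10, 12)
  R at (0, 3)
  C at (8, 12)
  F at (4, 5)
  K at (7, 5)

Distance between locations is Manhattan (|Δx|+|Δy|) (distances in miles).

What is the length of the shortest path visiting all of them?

22 miles — the minimum one-way total.

There are 5! = 120 possible orderings.
H → S → R → C → F → K: 3+19+17+11+3 = 53
H → S → R → C → K → F: 3+19+17+8+3 = 50
H → S → R → F → C → K: 3+19+6+11+8 = 47
H → S → R → F → K → C: 3+19+6+3+8 = 39
H → S → R → K → C → F: 3+19+9+8+11 = 50
H → S → R → K → F → C: 3+19+9+3+11 = 45
H → S → C → R → F → K: 3+2+17+6+3 = 31
H → S → C → R → K → F: 3+2+17+9+3 = 34
H → S → C → F → R → K: 3+2+11+6+9 = 31
H → S → C → F → K → R: 3+2+11+3+9 = 28
H → S → C → K → R → F: 3+2+8+9+6 = 28
H → S → C → K → F → R: 3+2+8+3+6 = 22
H → S → F → R → C → K: 3+13+6+17+8 = 47
H → S → F → R → K → C: 3+13+6+9+8 = 39
… (106 more)
The minimum is 22.
One shortest path: H → S → C → K → F → R.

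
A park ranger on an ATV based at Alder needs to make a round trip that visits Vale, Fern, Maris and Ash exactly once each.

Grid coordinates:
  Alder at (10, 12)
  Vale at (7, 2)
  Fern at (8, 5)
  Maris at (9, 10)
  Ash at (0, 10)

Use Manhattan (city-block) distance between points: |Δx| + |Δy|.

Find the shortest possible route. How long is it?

40 — the shortest possible round trip.

Alder-Vale-Fern-Maris-Ash-Alder: 13+4+6+9+12 = 44
Alder-Vale-Fern-Ash-Maris-Alder: 13+4+13+9+3 = 42
Alder-Vale-Maris-Fern-Ash-Alder: 13+10+6+13+12 = 54
Alder-Vale-Maris-Ash-Fern-Alder: 13+10+9+13+9 = 54
Alder-Vale-Ash-Fern-Maris-Alder: 13+15+13+6+3 = 50
Alder-Vale-Ash-Maris-Fern-Alder: 13+15+9+6+9 = 52
Alder-Fern-Vale-Maris-Ash-Alder: 9+4+10+9+12 = 44
Alder-Fern-Vale-Ash-Maris-Alder: 9+4+15+9+3 = 40
Alder-Fern-Maris-Vale-Ash-Alder: 9+6+10+15+12 = 52
Alder-Fern-Ash-Vale-Maris-Alder: 9+13+15+10+3 = 50
Alder-Maris-Vale-Fern-Ash-Alder: 3+10+4+13+12 = 42
Alder-Maris-Fern-Vale-Ash-Alder: 3+6+4+15+12 = 40
The minimum is 40.
One optimal route: Alder → Fern → Vale → Ash → Maris → Alder (or its reverse).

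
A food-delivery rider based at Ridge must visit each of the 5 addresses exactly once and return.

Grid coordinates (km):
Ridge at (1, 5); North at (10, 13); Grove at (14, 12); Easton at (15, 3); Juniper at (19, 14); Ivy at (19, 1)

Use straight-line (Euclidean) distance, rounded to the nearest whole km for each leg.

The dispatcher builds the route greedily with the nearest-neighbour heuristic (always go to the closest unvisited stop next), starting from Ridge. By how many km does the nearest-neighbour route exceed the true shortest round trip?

From Ridge: North=12, Easton=14, Grove=15, Ivy=18, Juniper=20 → choose North (12).
From North: Grove=4, Juniper=9, Easton=11, Ivy=15 → choose Grove (4).
From Grove: Juniper=5, Easton=9, Ivy=12 → choose Juniper (5).
From Juniper: Easton=12, Ivy=13 → choose Easton (12).
From Easton: Ivy=4 → choose Ivy (4).
NN route Ridge → North → Grove → Juniper → Easton → Ivy → Ridge costs 55.
Optimal: Ridge → North → Grove → Juniper → Ivy → Easton → Ridge costs 52 (by enumerating all 60 distinct tours).
Excess = 55 − 52 = 3.

Excess over optimum: 3 km.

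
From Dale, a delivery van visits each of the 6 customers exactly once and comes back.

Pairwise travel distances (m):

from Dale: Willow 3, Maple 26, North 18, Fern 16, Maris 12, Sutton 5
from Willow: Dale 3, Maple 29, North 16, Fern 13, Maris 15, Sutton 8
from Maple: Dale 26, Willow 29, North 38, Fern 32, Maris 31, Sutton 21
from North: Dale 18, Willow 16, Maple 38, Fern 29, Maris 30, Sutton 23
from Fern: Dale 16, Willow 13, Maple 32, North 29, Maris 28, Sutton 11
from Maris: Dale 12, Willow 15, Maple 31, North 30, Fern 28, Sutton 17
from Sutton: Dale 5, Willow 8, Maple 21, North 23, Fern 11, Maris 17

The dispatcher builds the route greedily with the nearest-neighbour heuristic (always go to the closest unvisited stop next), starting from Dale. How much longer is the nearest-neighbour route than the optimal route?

From Dale: Willow=3, Sutton=5, Maris=12, Fern=16, North=18, Maple=26 → choose Willow (3).
From Willow: Sutton=8, Fern=13, Maris=15, North=16, Maple=29 → choose Sutton (8).
From Sutton: Fern=11, Maris=17, Maple=21, North=23 → choose Fern (11).
From Fern: Maris=28, North=29, Maple=32 → choose Maris (28).
From Maris: North=30, Maple=31 → choose North (30).
From North: Maple=38 → choose Maple (38).
NN route Dale → Willow → Sutton → Fern → Maris → North → Maple → Dale costs 144.
Optimal: Dale → North → Willow → Fern → Sutton → Maple → Maris → Dale costs 122 (by enumerating all 360 distinct tours).
Excess = 144 − 122 = 22.

The nearest-neighbour route is 22 m longer than optimal.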